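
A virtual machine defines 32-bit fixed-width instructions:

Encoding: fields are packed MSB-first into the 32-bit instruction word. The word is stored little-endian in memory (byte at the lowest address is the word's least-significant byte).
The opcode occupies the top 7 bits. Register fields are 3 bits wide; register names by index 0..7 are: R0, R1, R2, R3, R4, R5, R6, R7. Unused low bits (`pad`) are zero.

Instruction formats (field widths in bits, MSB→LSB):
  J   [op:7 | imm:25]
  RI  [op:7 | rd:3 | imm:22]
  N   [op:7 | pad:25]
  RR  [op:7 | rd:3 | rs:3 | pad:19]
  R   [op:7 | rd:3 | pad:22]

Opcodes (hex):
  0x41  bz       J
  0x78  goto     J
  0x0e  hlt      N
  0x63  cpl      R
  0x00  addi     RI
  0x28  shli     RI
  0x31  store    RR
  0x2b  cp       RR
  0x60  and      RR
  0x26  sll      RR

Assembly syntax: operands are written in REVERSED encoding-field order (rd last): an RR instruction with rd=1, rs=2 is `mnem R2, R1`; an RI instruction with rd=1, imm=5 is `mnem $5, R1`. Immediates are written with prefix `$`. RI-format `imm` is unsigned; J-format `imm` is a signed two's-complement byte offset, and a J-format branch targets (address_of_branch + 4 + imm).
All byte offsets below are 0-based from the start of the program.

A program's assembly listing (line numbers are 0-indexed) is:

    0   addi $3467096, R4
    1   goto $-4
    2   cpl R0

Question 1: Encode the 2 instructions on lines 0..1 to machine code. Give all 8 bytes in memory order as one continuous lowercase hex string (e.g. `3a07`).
L0: addi op=0x0:7|rd=4:3|imm=3467096:22 ⇒ 0x0134e758 ⇒ little 58 e7 34 01
L1: goto op=0x78:7|imm=-4:25 ⇒ 0xf1fffffc ⇒ little fc ff ff f1

58e73401fcfffff1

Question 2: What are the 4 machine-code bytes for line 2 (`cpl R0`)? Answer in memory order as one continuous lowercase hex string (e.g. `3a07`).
000000c6

line 2 (cpl): pack op=0x63:7|rd=0:3|pad=0:22 = 0xc6000000; little→ 00 00 00 c6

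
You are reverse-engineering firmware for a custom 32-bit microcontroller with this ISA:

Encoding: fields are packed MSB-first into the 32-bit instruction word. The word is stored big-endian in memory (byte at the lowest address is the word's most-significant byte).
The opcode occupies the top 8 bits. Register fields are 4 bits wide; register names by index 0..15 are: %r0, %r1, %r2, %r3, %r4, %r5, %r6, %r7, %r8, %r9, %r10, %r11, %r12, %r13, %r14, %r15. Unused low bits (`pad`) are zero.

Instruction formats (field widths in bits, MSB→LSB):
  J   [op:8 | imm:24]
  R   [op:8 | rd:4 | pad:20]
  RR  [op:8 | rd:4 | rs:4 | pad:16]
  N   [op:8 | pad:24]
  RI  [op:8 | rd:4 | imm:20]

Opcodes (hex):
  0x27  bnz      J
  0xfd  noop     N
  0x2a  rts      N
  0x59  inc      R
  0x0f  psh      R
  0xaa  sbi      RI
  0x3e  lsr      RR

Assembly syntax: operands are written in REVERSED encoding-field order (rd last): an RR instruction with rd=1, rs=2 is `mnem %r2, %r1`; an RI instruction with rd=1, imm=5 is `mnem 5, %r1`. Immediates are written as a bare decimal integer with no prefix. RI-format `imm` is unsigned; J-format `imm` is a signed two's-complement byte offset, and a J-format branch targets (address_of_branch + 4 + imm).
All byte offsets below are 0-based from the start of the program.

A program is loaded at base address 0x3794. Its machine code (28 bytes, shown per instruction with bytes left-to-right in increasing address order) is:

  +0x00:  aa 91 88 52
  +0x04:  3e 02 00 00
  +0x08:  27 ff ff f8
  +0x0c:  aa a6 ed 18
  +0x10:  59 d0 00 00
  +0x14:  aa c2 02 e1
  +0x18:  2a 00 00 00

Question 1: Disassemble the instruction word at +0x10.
@+10  big-endian(59 d0 00 00) = 0x59d00000
  top 8b → 0x59 → inc [R]
  rd: (w>>20)&0xf=0xd → %r13

inc %r13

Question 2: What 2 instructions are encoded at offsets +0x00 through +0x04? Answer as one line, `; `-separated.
sbi 100434, %r9; lsr %r2, %r0

@+00  big-endian(aa 91 88 52) = 0xaa918852
  op=0xaa918852>>24=0xaa ⇒ sbi (RI)
  [23:20] rd=9 = %r9
  [19:0] imm=100434 = 100434
@+04  big-endian(3e 02 00 00) = 0x3e020000
  op=0x3e020000>>24=0x3e ⇒ lsr (RR)
  [23:20] rd=0 = %r0
  [19:16] rs=2 = %r2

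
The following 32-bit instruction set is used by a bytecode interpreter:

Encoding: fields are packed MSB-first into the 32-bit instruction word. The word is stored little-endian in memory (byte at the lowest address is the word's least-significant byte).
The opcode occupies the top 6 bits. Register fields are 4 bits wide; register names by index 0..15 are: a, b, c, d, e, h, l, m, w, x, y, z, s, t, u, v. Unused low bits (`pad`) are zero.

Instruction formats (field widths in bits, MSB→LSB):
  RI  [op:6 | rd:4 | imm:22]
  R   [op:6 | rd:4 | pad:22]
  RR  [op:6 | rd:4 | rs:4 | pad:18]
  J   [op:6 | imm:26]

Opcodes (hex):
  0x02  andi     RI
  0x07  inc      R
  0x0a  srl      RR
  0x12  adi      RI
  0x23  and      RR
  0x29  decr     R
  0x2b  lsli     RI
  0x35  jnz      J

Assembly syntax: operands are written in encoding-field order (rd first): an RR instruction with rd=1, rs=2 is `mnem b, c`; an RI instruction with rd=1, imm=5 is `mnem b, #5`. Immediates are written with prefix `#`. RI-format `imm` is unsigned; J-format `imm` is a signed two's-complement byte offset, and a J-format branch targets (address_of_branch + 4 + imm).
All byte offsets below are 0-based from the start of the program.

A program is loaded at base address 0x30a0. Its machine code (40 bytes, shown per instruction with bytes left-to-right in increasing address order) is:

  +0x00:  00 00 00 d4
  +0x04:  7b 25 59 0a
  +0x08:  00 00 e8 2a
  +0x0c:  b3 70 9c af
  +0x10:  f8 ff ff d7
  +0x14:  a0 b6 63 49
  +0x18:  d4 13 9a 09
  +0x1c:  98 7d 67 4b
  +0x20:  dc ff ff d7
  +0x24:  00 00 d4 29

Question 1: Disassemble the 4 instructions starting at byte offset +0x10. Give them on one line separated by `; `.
jnz #-8; adi h, #2340512; andi l, #1709012; adi t, #2588056

@+10  little-endian(f8 ff ff d7) = 0xd7fffff8
  op=0xd7fffff8>>26=0x35 ⇒ jnz (J)
  [25:0] imm=67108856 (s26→-8) = #-8
@+14  little-endian(a0 b6 63 49) = 0x4963b6a0
  op=0x4963b6a0>>26=0x12 ⇒ adi (RI)
  [25:22] rd=5 = h
  [21:0] imm=2340512 = #2340512
@+18  little-endian(d4 13 9a 09) = 0x099a13d4
  op=0x099a13d4>>26=0x2 ⇒ andi (RI)
  [25:22] rd=6 = l
  [21:0] imm=1709012 = #1709012
@+1c  little-endian(98 7d 67 4b) = 0x4b677d98
  op=0x4b677d98>>26=0x12 ⇒ adi (RI)
  [25:22] rd=13 = t
  [21:0] imm=2588056 = #2588056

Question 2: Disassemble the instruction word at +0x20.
@+20  little-endian(dc ff ff d7) = 0xd7ffffdc
  opcode bits[31:26]=0x35: jnz/J
  imm@[25:0]=0x3ffffdc (s26→-36) ⇒ #-36

jnz #-36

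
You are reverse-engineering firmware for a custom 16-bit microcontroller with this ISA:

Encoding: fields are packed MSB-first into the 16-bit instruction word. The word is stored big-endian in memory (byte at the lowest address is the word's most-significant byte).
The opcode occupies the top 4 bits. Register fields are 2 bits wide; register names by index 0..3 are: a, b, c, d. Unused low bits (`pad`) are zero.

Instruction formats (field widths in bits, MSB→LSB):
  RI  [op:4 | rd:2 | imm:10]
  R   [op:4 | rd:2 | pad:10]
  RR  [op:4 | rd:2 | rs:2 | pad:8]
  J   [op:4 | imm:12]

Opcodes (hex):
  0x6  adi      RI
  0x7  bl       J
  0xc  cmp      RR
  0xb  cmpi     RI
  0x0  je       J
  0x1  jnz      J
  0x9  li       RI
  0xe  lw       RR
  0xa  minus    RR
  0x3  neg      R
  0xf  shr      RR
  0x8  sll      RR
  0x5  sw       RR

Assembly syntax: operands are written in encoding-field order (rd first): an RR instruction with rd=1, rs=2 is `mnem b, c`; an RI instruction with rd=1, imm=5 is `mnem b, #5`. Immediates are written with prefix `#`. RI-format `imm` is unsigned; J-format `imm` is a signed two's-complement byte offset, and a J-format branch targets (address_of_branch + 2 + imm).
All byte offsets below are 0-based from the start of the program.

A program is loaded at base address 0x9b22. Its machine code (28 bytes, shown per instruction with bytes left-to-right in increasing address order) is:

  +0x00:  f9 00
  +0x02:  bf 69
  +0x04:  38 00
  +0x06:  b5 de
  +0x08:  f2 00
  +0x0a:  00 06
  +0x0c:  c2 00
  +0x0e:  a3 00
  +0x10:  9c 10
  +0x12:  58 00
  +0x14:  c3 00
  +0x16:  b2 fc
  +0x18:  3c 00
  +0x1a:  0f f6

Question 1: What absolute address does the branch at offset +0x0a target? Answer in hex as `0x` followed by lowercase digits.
0x9b34

+0x0a: 00 06 ⇒ word 0x0006 (big)
  opcode bits[15:12]=0x0: je/J
  imm: (w>>0)&0xfff=0x6 → #6
  target = base 0x9b22 + off 0x0a + 2 + imm 6 = 0x9b34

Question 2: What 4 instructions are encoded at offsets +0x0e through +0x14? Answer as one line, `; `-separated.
minus a, d; li d, #16; sw c, a; cmp a, d

+0x0e: a3 00 ⇒ word 0xa300 (big)
  op=0xa300>>12=0xa ⇒ minus (RR)
  rd: (w>>10)&0x3=0x0 → a
  rs: (w>>8)&0x3=0x3 → d
+0x10: 9c 10 ⇒ word 0x9c10 (big)
  op=0x9c10>>12=0x9 ⇒ li (RI)
  rd: (w>>10)&0x3=0x3 → d
  imm: (w>>0)&0x3ff=0x10 → #16
+0x12: 58 00 ⇒ word 0x5800 (big)
  op=0x5800>>12=0x5 ⇒ sw (RR)
  rd: (w>>10)&0x3=0x2 → c
  rs: (w>>8)&0x3=0x0 → a
+0x14: c3 00 ⇒ word 0xc300 (big)
  op=0xc300>>12=0xc ⇒ cmp (RR)
  rd: (w>>10)&0x3=0x0 → a
  rs: (w>>8)&0x3=0x3 → d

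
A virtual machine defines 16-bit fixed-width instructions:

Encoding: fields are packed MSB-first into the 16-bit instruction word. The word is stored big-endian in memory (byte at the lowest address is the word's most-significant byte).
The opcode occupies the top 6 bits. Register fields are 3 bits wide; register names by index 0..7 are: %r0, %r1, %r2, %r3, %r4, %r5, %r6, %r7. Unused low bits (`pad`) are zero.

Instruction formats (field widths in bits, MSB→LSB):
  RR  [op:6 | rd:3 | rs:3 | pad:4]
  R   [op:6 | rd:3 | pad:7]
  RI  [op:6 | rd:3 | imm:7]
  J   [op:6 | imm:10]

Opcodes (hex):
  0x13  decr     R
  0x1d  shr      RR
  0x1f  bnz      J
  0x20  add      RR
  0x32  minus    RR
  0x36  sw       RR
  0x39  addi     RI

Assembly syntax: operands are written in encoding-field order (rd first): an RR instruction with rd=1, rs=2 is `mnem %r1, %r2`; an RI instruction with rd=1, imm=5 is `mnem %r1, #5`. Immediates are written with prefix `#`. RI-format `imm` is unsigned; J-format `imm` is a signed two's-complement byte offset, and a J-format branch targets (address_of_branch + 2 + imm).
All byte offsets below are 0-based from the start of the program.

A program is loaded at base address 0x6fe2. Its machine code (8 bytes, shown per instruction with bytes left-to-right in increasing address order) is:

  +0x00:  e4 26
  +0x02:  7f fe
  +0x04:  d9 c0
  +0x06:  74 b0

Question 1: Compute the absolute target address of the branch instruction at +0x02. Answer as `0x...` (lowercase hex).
0x6fe4

+0x02: 7f fe ⇒ word 0x7ffe (big)
  op=0x7ffe>>10=0x1f ⇒ bnz (J)
  imm@[9:0]=0x3fe (s10→-2) ⇒ #-2
  target = base 0x6fe2 + off 0x02 + 2 + imm -2 = 0x6fe4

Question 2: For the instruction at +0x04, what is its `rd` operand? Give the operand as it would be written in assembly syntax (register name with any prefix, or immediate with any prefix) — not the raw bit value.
%r3

[04] d9 c0 → 0xd9c0
  opcode bits[15:10]=0x36: sw/RR
  rd: (w>>7)&0x7=0x3 → %r3
  rs: (w>>4)&0x7=0x4 → %r4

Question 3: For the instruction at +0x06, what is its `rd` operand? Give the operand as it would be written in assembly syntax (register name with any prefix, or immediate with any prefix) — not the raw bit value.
off 0x06: read 74 b0 as big → 0x74b0
  op=0x74b0>>10=0x1d ⇒ shr (RR)
  rd@[9:7]=0x1 ⇒ %r1
  rs@[6:4]=0x3 ⇒ %r3

%r1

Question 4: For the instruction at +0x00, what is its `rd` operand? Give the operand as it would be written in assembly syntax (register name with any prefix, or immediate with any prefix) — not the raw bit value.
%r0

@+00  big-endian(e4 26) = 0xe426
  opcode bits[15:10]=0x39: addi/RI
  rd: (w>>7)&0x7=0x0 → %r0
  imm: (w>>0)&0x7f=0x26 → #38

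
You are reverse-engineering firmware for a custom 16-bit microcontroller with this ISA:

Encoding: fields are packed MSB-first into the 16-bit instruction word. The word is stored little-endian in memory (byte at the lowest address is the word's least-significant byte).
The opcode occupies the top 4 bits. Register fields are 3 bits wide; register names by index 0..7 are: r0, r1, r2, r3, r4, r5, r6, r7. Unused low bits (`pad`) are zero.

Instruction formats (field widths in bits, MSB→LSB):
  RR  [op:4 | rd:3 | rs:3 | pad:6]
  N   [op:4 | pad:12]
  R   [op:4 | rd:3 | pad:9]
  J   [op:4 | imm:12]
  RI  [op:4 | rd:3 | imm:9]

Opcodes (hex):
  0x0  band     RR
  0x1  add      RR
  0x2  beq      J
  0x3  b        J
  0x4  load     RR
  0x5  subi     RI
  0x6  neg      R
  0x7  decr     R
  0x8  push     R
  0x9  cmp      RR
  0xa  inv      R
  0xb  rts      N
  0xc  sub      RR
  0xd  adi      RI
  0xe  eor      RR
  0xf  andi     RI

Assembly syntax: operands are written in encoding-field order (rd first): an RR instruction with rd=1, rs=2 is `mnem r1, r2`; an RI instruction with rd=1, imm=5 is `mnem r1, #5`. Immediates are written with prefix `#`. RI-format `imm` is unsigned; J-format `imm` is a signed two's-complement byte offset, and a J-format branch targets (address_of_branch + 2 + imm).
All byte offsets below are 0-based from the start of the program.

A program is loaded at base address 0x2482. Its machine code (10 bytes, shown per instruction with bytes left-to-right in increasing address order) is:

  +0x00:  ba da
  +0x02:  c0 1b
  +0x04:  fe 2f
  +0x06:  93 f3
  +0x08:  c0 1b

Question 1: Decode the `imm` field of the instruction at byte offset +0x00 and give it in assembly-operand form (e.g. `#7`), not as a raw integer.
+0x00: ba da ⇒ word 0xdaba (little)
  top 4b → 0xd → adi [RI]
  rd: (w>>9)&0x7=0x5 → r5
  imm: (w>>0)&0x1ff=0xba → #186

#186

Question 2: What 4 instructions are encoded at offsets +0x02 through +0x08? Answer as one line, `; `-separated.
add r5, r7; beq #-2; andi r1, #403; add r5, r7

off 0x02: read c0 1b as little → 0x1bc0
  top 4b → 0x1 → add [RR]
  rd: (w>>9)&0x7=0x5 → r5
  rs: (w>>6)&0x7=0x7 → r7
off 0x04: read fe 2f as little → 0x2ffe
  top 4b → 0x2 → beq [J]
  imm: (w>>0)&0xfff=0xffe (s12→-2) → #-2
off 0x06: read 93 f3 as little → 0xf393
  top 4b → 0xf → andi [RI]
  rd: (w>>9)&0x7=0x1 → r1
  imm: (w>>0)&0x1ff=0x193 → #403
off 0x08: read c0 1b as little → 0x1bc0
  top 4b → 0x1 → add [RR]
  rd: (w>>9)&0x7=0x5 → r5
  rs: (w>>6)&0x7=0x7 → r7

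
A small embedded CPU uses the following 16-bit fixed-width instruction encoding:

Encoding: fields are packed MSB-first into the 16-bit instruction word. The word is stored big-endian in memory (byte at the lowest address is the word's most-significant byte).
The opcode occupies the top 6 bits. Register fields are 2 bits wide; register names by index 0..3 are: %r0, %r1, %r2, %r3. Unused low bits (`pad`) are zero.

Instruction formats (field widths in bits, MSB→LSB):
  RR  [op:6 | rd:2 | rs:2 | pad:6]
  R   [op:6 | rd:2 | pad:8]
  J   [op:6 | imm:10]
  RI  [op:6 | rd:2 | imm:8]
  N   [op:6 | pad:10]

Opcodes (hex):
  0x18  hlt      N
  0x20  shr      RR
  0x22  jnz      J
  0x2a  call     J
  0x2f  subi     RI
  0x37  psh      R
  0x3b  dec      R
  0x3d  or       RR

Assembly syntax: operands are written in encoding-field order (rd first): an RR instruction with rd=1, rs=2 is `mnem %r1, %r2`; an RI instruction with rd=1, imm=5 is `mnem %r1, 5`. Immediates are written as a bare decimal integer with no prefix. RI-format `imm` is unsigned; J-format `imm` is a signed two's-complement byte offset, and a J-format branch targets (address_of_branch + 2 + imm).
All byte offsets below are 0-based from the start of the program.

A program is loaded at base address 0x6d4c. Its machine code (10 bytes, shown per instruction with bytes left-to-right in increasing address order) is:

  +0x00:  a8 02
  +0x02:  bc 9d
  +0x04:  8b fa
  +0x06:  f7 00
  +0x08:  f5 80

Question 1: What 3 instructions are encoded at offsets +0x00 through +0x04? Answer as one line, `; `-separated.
call 2; subi %r0, 157; jnz -6

@+00  big-endian(a8 02) = 0xa802
  opcode bits[15:10]=0x2a: call/J
  [9:0] imm=2 = 2
@+02  big-endian(bc 9d) = 0xbc9d
  opcode bits[15:10]=0x2f: subi/RI
  [9:8] rd=0 = %r0
  [7:0] imm=157 = 157
@+04  big-endian(8b fa) = 0x8bfa
  opcode bits[15:10]=0x22: jnz/J
  [9:0] imm=1018 (s10→-6) = -6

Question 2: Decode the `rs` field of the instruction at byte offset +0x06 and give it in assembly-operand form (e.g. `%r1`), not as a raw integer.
off 0x06: read f7 00 as big → 0xf700
  op=0xf700>>10=0x3d ⇒ or (RR)
  rd@[9:8]=0x3 ⇒ %r3
  rs@[7:6]=0x0 ⇒ %r0

%r0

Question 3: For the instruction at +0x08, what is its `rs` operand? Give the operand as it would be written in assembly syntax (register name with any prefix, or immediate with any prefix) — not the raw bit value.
[08] f5 80 → 0xf580
  op=0xf580>>10=0x3d ⇒ or (RR)
  rd: (w>>8)&0x3=0x1 → %r1
  rs: (w>>6)&0x3=0x2 → %r2

%r2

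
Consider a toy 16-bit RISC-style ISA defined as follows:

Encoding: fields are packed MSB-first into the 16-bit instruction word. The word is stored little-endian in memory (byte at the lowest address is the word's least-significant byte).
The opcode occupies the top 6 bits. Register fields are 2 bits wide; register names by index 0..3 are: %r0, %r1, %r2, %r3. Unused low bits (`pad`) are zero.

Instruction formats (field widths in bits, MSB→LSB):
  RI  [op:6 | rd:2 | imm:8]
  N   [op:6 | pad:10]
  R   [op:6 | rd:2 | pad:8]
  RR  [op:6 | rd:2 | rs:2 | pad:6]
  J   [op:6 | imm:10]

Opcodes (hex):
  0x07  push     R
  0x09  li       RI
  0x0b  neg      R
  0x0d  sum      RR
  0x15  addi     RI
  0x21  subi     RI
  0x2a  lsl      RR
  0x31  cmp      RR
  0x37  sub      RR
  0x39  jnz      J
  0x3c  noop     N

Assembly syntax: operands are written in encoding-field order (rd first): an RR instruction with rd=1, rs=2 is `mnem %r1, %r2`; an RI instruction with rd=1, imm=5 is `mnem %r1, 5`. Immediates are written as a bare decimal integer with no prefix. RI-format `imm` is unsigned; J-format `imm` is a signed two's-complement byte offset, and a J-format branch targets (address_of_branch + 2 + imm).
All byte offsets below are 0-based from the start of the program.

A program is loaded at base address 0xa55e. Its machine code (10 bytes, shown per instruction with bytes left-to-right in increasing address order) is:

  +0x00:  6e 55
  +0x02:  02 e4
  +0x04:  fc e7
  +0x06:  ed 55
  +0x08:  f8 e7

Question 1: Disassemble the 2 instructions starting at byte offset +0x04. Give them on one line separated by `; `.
[04] fc e7 → 0xe7fc
  opcode bits[15:10]=0x39: jnz/J
  [9:0] imm=1020 (s10→-4) = -4
[06] ed 55 → 0x55ed
  opcode bits[15:10]=0x15: addi/RI
  [9:8] rd=1 = %r1
  [7:0] imm=237 = 237

jnz -4; addi %r1, 237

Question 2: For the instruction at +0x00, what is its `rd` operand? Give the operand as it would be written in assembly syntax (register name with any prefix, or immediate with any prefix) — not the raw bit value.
[00] 6e 55 → 0x556e
  opcode bits[15:10]=0x15: addi/RI
  rd@[9:8]=0x1 ⇒ %r1
  imm@[7:0]=0x6e ⇒ 110

%r1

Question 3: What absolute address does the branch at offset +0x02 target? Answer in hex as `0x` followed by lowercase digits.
0xa564

[02] 02 e4 → 0xe402
  opcode bits[15:10]=0x39: jnz/J
  imm@[9:0]=0x2 ⇒ 2
  target = base 0xa55e + off 0x02 + 2 + imm 2 = 0xa564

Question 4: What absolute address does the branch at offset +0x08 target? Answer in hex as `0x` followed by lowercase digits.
+0x08: f8 e7 ⇒ word 0xe7f8 (little)
  top 6b → 0x39 → jnz [J]
  imm: (w>>0)&0x3ff=0x3f8 (s10→-8) → -8
  target = base 0xa55e + off 0x08 + 2 + imm -8 = 0xa560

0xa560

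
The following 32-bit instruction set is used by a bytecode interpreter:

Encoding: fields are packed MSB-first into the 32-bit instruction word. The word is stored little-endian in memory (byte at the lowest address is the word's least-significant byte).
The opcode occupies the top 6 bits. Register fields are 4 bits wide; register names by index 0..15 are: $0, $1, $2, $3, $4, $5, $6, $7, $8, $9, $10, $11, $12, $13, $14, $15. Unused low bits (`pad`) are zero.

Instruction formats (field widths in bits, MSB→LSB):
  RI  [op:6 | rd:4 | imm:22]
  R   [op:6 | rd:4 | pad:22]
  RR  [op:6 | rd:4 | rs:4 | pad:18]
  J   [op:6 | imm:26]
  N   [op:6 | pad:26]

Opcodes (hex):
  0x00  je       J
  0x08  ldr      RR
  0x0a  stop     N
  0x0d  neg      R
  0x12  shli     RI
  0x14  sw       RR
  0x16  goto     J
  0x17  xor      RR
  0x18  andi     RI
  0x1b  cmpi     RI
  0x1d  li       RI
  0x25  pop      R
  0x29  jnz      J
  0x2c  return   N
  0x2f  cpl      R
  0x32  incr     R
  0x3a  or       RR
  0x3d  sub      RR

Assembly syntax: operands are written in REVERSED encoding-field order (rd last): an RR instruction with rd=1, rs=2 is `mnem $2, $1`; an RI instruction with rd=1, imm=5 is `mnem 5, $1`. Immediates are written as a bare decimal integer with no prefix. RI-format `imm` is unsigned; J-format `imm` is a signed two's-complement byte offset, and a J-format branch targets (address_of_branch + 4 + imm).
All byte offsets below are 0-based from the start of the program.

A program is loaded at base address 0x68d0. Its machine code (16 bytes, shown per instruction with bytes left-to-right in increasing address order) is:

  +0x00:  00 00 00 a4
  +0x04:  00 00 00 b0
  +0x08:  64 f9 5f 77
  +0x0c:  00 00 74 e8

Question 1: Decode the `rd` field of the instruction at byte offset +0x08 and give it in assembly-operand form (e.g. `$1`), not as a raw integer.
off 0x08: read 64 f9 5f 77 as little → 0x775ff964
  opcode bits[31:26]=0x1d: li/RI
  rd: (w>>22)&0xf=0xd → $13
  imm: (w>>0)&0x3fffff=0x1ff964 → 2095460

$13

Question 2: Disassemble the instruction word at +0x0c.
@+0c  little-endian(00 00 74 e8) = 0xe8740000
  op=0xe8740000>>26=0x3a ⇒ or (RR)
  rd: (w>>22)&0xf=0x1 → $1
  rs: (w>>18)&0xf=0xd → $13

or $13, $1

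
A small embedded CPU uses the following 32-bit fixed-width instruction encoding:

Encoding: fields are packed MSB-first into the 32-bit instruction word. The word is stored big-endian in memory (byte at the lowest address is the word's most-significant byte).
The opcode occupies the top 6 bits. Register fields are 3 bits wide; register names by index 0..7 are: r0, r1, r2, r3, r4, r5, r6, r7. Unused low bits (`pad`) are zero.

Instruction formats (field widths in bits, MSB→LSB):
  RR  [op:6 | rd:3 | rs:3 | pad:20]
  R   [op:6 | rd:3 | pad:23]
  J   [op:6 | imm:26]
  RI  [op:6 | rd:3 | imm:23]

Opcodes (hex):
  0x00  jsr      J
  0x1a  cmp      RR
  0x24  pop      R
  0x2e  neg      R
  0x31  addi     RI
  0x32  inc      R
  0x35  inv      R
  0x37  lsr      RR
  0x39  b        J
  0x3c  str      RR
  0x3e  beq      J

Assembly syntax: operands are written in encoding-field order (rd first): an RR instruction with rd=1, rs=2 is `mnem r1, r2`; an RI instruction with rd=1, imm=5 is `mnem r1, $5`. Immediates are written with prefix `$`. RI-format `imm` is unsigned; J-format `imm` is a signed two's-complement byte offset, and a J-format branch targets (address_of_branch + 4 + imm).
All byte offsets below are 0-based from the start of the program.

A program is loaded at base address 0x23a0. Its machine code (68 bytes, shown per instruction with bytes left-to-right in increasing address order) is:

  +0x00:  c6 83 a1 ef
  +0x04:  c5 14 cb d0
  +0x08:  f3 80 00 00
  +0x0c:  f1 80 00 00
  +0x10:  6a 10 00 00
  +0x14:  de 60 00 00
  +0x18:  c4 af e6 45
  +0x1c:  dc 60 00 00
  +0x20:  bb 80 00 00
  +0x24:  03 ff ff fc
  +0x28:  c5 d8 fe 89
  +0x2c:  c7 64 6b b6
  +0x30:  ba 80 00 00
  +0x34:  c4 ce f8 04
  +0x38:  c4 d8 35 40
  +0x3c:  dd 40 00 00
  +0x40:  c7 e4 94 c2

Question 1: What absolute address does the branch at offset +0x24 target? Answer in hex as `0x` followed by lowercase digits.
0x23c4

[24] 03 ff ff fc → 0x03fffffc
  top 6b → 0x0 → jsr [J]
  [25:0] imm=67108860 (s26→-4) = $-4
  target = base 0x23a0 + off 0x24 + 4 + imm -4 = 0x23c4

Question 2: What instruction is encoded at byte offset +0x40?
[40] c7 e4 94 c2 → 0xc7e494c2
  top 6b → 0x31 → addi [RI]
  rd: (w>>23)&0x7=0x7 → r7
  imm: (w>>0)&0x7fffff=0x6494c2 → $6591682

addi r7, $6591682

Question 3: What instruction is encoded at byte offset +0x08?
off 0x08: read f3 80 00 00 as big → 0xf3800000
  top 6b → 0x3c → str [RR]
  rd: (w>>23)&0x7=0x7 → r7
  rs: (w>>20)&0x7=0x0 → r0

str r7, r0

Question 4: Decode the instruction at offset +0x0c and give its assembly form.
str r3, r0

[0c] f1 80 00 00 → 0xf1800000
  opcode bits[31:26]=0x3c: str/RR
  [25:23] rd=3 = r3
  [22:20] rs=0 = r0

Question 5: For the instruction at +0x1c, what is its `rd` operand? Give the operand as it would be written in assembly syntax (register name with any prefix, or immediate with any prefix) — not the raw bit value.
off 0x1c: read dc 60 00 00 as big → 0xdc600000
  opcode bits[31:26]=0x37: lsr/RR
  [25:23] rd=0 = r0
  [22:20] rs=6 = r6

r0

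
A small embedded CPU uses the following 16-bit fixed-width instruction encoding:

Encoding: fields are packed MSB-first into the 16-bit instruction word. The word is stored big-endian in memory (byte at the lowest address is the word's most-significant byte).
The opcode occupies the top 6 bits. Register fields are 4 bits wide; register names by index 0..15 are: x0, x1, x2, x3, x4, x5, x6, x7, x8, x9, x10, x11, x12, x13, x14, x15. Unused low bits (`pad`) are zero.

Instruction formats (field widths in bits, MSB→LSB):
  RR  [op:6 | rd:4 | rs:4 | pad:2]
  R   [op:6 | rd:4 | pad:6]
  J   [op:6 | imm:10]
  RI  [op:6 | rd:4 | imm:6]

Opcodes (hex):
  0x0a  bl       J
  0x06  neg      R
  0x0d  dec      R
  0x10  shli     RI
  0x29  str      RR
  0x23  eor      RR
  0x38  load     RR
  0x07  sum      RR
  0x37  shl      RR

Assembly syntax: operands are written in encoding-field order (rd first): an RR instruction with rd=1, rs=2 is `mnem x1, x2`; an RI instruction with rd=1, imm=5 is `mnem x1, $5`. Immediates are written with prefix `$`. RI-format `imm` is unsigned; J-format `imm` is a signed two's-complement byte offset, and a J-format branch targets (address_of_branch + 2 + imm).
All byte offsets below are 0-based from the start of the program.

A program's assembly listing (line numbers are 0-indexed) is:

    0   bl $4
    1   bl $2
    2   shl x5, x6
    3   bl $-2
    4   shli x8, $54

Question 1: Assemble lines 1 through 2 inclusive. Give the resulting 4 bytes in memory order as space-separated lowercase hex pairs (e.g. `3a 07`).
1. bl fields op=0xa:6|imm=2:10 → word 2802h → 28 02
2. shl fields op=0x37:6|rd=5:4|rs=6:4|pad=0:2 → word dd58h → dd 58

28 02 dd 58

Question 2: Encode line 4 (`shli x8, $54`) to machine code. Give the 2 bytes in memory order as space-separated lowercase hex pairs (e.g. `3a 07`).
42 36

L4: shli op=0x10:6|rd=8:4|imm=54:6 ⇒ 0x4236 ⇒ big 42 36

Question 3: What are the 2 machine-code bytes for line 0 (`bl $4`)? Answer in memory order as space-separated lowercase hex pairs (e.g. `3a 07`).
28 04

line 0 (bl): pack op=0xa:6|imm=4:10 = 0x2804; big→ 28 04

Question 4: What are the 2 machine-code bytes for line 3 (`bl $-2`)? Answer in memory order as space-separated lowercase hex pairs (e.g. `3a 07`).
L3: bl op=0xa:6|imm=-2:10 ⇒ 0x2bfe ⇒ big 2b fe

2b fe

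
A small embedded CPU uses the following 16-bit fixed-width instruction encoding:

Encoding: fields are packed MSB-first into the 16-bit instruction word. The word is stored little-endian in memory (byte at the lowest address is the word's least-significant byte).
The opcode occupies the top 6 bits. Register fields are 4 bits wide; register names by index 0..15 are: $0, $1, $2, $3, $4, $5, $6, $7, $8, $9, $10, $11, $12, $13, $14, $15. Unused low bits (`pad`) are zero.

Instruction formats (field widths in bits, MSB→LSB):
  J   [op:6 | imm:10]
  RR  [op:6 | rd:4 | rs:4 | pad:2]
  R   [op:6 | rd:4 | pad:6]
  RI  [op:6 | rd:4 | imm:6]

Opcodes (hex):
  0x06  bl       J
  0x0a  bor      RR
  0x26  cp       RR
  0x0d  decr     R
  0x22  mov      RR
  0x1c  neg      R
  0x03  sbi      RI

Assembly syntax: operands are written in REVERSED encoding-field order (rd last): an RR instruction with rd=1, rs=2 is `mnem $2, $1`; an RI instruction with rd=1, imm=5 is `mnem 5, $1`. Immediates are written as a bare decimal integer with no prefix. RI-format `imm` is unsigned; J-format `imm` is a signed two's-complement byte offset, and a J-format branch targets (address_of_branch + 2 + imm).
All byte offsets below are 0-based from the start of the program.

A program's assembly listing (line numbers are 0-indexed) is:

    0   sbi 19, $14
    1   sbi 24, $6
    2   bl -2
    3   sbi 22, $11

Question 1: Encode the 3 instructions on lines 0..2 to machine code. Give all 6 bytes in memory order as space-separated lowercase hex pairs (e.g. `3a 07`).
93 0f 98 0d fe 1b

line 0 (sbi): pack op=0x3:6|rd=14:4|imm=19:6 = 0x0f93; little→ 93 0f
line 1 (sbi): pack op=0x3:6|rd=6:4|imm=24:6 = 0x0d98; little→ 98 0d
line 2 (bl): pack op=0x6:6|imm=-2:10 = 0x1bfe; little→ fe 1b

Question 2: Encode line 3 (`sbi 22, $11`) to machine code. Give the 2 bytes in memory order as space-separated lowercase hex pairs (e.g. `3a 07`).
d6 0e

L3: sbi op=0x3:6|rd=11:4|imm=22:6 ⇒ 0x0ed6 ⇒ little d6 0e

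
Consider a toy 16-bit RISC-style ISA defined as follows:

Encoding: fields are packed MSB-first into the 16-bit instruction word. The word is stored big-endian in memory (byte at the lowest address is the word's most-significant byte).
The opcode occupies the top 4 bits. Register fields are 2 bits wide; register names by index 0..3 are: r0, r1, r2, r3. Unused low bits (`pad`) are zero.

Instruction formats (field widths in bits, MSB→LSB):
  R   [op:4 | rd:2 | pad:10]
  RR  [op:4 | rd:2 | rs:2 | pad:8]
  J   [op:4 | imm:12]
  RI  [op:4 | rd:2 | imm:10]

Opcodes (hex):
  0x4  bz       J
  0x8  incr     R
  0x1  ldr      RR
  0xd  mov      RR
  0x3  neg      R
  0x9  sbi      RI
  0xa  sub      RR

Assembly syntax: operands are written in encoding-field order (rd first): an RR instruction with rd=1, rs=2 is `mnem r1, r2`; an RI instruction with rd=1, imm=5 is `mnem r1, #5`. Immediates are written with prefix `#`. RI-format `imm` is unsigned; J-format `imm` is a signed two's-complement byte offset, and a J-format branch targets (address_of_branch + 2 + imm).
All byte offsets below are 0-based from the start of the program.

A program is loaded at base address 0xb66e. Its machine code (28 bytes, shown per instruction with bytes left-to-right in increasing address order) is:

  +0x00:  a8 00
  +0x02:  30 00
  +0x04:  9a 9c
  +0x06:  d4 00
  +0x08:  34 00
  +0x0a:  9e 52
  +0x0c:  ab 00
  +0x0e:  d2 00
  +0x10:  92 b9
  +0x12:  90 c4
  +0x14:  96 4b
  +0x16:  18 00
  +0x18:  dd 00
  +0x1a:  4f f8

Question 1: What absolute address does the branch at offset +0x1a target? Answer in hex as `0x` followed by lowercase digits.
+0x1a: 4f f8 ⇒ word 0x4ff8 (big)
  top 4b → 0x4 → bz [J]
  imm@[11:0]=0xff8 (s12→-8) ⇒ #-8
  target = base 0xb66e + off 0x1a + 2 + imm -8 = 0xb682

0xb682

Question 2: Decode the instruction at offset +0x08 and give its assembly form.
neg r1

[08] 34 00 → 0x3400
  opcode bits[15:12]=0x3: neg/R
  [11:10] rd=1 = r1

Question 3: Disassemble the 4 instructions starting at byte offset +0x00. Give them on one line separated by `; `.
sub r2, r0; neg r0; sbi r2, #668; mov r1, r0

[00] a8 00 → 0xa800
  top 4b → 0xa → sub [RR]
  [11:10] rd=2 = r2
  [9:8] rs=0 = r0
[02] 30 00 → 0x3000
  top 4b → 0x3 → neg [R]
  [11:10] rd=0 = r0
[04] 9a 9c → 0x9a9c
  top 4b → 0x9 → sbi [RI]
  [11:10] rd=2 = r2
  [9:0] imm=668 = #668
[06] d4 00 → 0xd400
  top 4b → 0xd → mov [RR]
  [11:10] rd=1 = r1
  [9:8] rs=0 = r0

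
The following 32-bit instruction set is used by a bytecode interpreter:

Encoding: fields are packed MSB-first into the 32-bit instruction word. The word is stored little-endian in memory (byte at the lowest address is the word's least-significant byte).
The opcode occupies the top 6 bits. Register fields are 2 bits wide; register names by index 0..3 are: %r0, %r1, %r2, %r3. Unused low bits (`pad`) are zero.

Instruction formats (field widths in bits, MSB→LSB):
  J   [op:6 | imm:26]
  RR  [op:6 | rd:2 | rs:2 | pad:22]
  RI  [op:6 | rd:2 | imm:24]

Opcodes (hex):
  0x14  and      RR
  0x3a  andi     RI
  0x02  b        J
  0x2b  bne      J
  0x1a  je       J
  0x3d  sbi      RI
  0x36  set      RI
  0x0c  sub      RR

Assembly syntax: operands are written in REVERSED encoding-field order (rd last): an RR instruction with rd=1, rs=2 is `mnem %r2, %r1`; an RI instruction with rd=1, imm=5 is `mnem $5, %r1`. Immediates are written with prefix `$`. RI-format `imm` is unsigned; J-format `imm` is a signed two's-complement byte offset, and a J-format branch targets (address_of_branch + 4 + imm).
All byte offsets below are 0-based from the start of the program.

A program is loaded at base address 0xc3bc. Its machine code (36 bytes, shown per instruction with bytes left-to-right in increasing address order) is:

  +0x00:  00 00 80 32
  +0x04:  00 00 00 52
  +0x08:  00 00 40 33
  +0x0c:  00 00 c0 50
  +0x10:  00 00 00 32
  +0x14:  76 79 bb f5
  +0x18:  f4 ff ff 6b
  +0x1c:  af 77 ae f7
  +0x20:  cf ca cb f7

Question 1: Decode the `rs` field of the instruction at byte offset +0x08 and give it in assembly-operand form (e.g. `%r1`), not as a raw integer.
@+08  little-endian(00 00 40 33) = 0x33400000
  top 6b → 0xc → sub [RR]
  rd@[25:24]=0x3 ⇒ %r3
  rs@[23:22]=0x1 ⇒ %r1

%r1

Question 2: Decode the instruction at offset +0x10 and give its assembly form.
sub %r0, %r2

@+10  little-endian(00 00 00 32) = 0x32000000
  opcode bits[31:26]=0xc: sub/RR
  [25:24] rd=2 = %r2
  [23:22] rs=0 = %r0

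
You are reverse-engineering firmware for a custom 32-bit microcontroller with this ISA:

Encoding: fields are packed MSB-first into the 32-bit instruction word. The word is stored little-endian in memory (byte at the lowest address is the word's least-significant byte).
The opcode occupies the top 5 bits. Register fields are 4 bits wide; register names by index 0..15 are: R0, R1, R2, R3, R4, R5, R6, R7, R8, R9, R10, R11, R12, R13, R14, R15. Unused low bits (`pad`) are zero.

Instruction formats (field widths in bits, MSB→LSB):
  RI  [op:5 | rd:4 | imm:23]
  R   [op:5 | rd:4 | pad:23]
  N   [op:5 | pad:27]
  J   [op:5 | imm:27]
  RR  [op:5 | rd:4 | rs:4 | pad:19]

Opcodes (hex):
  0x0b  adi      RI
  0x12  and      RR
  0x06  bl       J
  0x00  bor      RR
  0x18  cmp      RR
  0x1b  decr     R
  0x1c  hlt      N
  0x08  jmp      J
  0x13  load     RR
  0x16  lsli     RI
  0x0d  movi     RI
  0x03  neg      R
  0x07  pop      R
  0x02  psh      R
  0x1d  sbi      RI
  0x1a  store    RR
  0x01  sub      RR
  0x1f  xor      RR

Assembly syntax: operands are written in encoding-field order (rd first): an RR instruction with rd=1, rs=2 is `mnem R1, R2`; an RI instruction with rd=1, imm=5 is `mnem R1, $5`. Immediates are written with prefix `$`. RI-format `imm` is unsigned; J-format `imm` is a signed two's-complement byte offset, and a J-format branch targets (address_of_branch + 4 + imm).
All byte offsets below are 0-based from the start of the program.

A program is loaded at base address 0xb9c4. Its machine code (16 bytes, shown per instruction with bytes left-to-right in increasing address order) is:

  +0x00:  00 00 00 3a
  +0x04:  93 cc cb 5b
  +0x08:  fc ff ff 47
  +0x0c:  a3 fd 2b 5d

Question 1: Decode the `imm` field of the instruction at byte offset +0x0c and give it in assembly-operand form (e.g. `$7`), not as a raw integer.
+0x0c: a3 fd 2b 5d ⇒ word 0x5d2bfda3 (little)
  top 5b → 0xb → adi [RI]
  rd@[26:23]=0xa ⇒ R10
  imm@[22:0]=0x2bfda3 ⇒ $2882979

$2882979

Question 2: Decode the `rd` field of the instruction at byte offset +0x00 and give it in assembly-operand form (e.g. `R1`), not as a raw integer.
+0x00: 00 00 00 3a ⇒ word 0x3a000000 (little)
  top 5b → 0x7 → pop [R]
  rd@[26:23]=0x4 ⇒ R4

R4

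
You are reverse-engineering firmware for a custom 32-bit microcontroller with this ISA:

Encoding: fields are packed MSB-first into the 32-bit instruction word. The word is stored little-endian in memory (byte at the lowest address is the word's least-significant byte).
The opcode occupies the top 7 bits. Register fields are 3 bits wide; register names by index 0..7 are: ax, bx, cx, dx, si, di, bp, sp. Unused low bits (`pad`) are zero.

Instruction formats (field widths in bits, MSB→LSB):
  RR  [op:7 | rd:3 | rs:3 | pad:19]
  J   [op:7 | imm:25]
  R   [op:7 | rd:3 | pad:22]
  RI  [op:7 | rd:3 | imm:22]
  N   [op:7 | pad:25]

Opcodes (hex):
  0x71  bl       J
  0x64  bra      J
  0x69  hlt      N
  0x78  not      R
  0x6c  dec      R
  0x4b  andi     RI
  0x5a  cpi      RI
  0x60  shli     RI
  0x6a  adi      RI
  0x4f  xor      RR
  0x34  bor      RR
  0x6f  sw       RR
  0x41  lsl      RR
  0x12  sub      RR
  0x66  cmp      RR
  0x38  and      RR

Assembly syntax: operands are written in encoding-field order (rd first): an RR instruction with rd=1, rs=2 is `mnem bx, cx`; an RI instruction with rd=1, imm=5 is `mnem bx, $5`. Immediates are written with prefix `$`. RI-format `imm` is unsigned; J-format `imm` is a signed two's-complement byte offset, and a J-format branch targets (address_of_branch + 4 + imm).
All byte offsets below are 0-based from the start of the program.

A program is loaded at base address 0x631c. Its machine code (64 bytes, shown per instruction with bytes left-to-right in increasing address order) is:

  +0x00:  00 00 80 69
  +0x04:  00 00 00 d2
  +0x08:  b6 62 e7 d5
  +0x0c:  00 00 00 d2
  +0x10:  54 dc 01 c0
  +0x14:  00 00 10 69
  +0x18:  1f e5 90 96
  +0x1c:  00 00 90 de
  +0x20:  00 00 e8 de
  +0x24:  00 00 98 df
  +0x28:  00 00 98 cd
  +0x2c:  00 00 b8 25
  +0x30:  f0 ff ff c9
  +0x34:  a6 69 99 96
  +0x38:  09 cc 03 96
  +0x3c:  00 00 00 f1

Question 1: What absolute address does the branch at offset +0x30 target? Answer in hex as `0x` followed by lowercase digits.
[30] f0 ff ff c9 → 0xc9fffff0
  top 7b → 0x64 → bra [J]
  [24:0] imm=33554416 (s25→-16) = $-16
  target = base 0x631c + off 0x30 + 4 + imm -16 = 0x6340

0x6340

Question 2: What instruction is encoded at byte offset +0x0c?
hlt

@+0c  little-endian(00 00 00 d2) = 0xd2000000
  top 7b → 0x69 → hlt [N]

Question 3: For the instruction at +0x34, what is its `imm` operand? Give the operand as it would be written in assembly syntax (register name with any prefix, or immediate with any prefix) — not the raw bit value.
$1665446

+0x34: a6 69 99 96 ⇒ word 0x969969a6 (little)
  opcode bits[31:25]=0x4b: andi/RI
  rd@[24:22]=0x2 ⇒ cx
  imm@[21:0]=0x1969a6 ⇒ $1665446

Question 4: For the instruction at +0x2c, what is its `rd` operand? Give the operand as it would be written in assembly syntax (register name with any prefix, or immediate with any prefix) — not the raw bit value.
@+2c  little-endian(00 00 b8 25) = 0x25b80000
  op=0x25b80000>>25=0x12 ⇒ sub (RR)
  rd: (w>>22)&0x7=0x6 → bp
  rs: (w>>19)&0x7=0x7 → sp

bp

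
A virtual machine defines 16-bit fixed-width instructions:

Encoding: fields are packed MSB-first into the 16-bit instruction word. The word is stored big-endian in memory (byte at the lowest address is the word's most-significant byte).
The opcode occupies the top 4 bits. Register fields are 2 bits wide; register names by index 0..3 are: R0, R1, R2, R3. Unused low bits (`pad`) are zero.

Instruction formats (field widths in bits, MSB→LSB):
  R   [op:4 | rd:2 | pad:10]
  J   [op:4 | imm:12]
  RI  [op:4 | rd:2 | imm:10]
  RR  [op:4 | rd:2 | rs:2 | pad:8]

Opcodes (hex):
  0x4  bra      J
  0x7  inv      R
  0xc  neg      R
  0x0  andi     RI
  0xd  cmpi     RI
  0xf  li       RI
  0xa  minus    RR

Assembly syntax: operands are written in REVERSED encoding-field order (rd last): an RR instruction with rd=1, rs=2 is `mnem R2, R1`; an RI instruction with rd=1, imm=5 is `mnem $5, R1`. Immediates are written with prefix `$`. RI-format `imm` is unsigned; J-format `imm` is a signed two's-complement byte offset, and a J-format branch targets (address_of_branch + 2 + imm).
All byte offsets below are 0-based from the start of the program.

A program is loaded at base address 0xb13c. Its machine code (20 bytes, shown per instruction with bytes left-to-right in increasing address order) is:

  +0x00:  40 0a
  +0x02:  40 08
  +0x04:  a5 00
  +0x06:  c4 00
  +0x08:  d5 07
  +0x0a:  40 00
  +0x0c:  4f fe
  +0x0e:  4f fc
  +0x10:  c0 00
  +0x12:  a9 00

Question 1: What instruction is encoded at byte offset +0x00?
bra $10

off 0x00: read 40 0a as big → 0x400a
  opcode bits[15:12]=0x4: bra/J
  imm: (w>>0)&0xfff=0xa → $10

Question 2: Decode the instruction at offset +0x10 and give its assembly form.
neg R0

+0x10: c0 00 ⇒ word 0xc000 (big)
  op=0xc000>>12=0xc ⇒ neg (R)
  rd: (w>>10)&0x3=0x0 → R0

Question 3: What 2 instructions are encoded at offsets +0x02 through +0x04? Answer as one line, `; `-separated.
bra $8; minus R1, R1

[02] 40 08 → 0x4008
  opcode bits[15:12]=0x4: bra/J
  imm@[11:0]=0x8 ⇒ $8
[04] a5 00 → 0xa500
  opcode bits[15:12]=0xa: minus/RR
  rd@[11:10]=0x1 ⇒ R1
  rs@[9:8]=0x1 ⇒ R1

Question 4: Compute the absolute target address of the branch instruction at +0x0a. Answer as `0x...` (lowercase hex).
off 0x0a: read 40 00 as big → 0x4000
  op=0x4000>>12=0x4 ⇒ bra (J)
  imm@[11:0]=0x0 ⇒ $0
  target = base 0xb13c + off 0x0a + 2 + imm 0 = 0xb148

0xb148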